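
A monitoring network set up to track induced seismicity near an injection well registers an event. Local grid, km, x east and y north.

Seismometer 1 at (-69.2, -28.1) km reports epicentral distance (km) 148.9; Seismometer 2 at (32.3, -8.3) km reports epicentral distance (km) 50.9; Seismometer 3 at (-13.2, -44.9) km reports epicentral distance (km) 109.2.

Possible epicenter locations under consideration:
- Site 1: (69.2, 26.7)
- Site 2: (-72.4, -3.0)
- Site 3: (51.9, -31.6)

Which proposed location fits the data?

For each candidate, compare |candidate − station| to the reported distance:
Site 1: residuals Seismometer 1 0.0, Seismometer 2 0.0, Seismometer 3 0.0 → max 0.0 km
Site 2: residuals Seismometer 1 123.6, Seismometer 2 53.9, Seismometer 3 36.7 → max 123.6 km
Site 3: residuals Seismometer 1 27.7, Seismometer 2 20.5, Seismometer 3 42.8 → max 42.8 km
Only Site 1 has all residuals ≈ 0.

Site 1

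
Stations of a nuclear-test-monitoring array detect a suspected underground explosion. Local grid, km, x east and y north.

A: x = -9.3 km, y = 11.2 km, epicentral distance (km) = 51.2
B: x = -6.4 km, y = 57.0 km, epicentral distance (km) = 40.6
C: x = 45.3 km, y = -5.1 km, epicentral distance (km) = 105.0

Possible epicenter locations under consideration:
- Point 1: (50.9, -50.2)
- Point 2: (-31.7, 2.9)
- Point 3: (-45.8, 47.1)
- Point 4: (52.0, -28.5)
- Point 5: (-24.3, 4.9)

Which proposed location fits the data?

Point 3

For each candidate, compare |candidate − station| to the reported distance:
Point 1: residuals A 34.8, B 81.0, C 59.6 → max 81.0 km
Point 2: residuals A 27.3, B 19.1, C 27.6 → max 27.6 km
Point 3: residuals A 0.0, B 0.0, C 0.0 → max 0.0 km
Point 4: residuals A 21.8, B 62.9, C 80.7 → max 80.7 km
Point 5: residuals A 34.9, B 14.5, C 34.7 → max 34.9 km
Only Point 3 has all residuals ≈ 0.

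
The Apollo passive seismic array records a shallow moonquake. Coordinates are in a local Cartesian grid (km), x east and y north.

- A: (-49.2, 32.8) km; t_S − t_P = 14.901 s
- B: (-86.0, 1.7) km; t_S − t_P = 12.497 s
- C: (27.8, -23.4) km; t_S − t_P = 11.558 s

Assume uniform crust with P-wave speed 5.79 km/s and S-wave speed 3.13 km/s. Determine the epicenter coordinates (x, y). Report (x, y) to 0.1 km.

(-37.1, -68.0)

Distance from S−P lag: d = Δt · v_P v_S / (v_P − v_S) = Δt · (5.79·3.13)/(5.79−3.13) ≈ 6.8130·Δt.
So d_A = 101.52, d_B = 85.14, d_C = 78.75 km.
Circle about each station: (x + 49.2)² + (y − 32.8)² = 101.52²; (x + 86.0)² + (y − 1.7)² = 85.14²; (x − 27.8)² + (y + 23.4)² = 78.75².
Subtracting pairs of circle equations eliminates x²+y² and gives linear equations (the radical axes):
-73.6 x − 62.2 y = 6959.90
154.0 x − 112.4 y = 1928.67
Solving the 2×2 system: x ≈ -37.1, y ≈ -68.0 km.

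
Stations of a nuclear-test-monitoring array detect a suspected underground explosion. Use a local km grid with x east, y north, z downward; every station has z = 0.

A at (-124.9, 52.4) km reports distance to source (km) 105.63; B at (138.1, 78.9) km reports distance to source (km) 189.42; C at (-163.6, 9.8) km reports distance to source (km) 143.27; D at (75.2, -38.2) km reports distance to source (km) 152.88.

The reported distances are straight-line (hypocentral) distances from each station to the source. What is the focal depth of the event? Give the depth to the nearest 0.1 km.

Each station gives a sphere (x−x_i)² + (y−y_i)² + z² = d_i² (stations at z=0).
Subtracting the A sphere from B and C: z² cancels, leaving linear equations in x and y:
526.0 x + 53.0 y = -17771.19
-77.4 x − 85.2 y = -853.37
Solving: x ≈ -38.301, y ≈ 44.810 km (keep extra digits for the depth step; rounded: -38.3, 44.8).
Then from the A sphere: z² = 105.63² − (x + 124.9)² − (y − 52.4)² with x = -38.301, y = 44.810, so z ≈ 60.006 ≈ 60.0 km.
Check against D (with the unrounded solution): distance 152.88 ≈ 152.88 km. ✓

z ≈ 60.0 km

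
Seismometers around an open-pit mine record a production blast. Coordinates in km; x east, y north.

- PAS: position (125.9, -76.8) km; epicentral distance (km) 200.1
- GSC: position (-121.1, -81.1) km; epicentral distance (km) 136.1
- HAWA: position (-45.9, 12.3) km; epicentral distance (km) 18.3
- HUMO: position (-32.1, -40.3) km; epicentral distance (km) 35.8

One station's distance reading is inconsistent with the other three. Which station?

HUMO

Solve using three stations at a time. Using PAS, GSC, HAWA (subtract circle equations pairwise → linear system) gives (x, y) ≈ (-43.1, 30.4).
Distances from that point to each station vs reported:
  PAS: calculated 200.1 vs reported 200.1 → residual 0.0 km
  GSC: calculated 136.1 vs reported 136.1 → residual 0.0 km
  HAWA: calculated 18.3 vs reported 18.3 → residual 0.0 km
  HUMO: calculated 71.6 vs reported 35.8 → residual 35.8 km
PAS, GSC, HAWA are mutually consistent (residuals ≈ 0); HUMO is off by 35.8 km.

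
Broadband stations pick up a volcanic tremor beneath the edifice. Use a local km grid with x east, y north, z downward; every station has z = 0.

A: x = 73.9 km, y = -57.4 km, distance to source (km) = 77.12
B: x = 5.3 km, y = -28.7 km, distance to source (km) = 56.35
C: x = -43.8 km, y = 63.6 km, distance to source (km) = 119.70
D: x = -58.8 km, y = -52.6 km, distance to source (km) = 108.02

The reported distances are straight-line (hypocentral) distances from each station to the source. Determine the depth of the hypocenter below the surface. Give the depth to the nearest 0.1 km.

depth ≈ 48.9 km

Each station gives a sphere (x−x_i)² + (y−y_i)² + z² = d_i² (stations at z=0).
Subtracting the A sphere from B and C: z² cancels, leaving linear equations in x and y:
-137.2 x + 57.4 y = -5132.02
-235.4 x + 242.0 y = -11173.17
Solving: x ≈ 30.503, y ≈ -16.499 km (keep extra digits for the depth step; rounded: 30.5, -16.5).
Then from the A sphere: z² = 77.12² − (x − 73.9)² − (y + 57.4)² with x = 30.503, y = -16.499, so z ≈ 48.901 ≈ 48.9 km.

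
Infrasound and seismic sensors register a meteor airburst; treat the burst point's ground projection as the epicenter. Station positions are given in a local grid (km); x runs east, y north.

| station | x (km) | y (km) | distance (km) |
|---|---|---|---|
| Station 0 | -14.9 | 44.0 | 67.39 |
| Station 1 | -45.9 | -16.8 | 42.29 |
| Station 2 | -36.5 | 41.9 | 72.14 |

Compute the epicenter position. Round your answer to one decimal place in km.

Circle about each station: (x + 14.9)² + (y − 44.0)² = 67.39²; (x + 45.9)² + (y + 16.8)² = 42.29²; (x + 36.5)² + (y − 41.9)² = 72.14².
Subtracting pairs of circle equations eliminates x²+y² and gives linear equations (the radical axes):
-62.0 x − 121.6 y = 2984.01
-43.2 x − 4.2 y = 267.08
Solving the 2×2 system: x ≈ -4.0, y ≈ -22.5 km.

(-4.0, -22.5)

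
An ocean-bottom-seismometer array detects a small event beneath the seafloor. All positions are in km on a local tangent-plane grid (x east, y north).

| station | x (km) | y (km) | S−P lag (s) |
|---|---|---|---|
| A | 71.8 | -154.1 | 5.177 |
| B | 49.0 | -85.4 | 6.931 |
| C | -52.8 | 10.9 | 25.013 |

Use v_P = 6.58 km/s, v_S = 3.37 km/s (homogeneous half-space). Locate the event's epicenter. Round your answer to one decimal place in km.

Distance from S−P lag: d = Δt · v_P v_S / (v_P − v_S) = Δt · (6.58·3.37)/(6.58−3.37) ≈ 6.9080·Δt.
So d_A = 35.76, d_B = 47.88, d_C = 172.79 km.
Circle about each station: (x − 71.8)² + (y + 154.1)² = 35.76²; (x − 49.0)² + (y + 85.4)² = 47.88²; (x + 52.8)² + (y − 10.9)² = 172.79².
Subtracting the A equation from the B and C equations removes the quadratic terms:
-45.6 x + 137.4 y = -20221.61
-249.2 x + 330.0 y = -54573.01
Solving the 2×2 system: x ≈ 43.0, y ≈ -132.9 km.
Check against A (with the unrounded x, y): √((x − 71.8)²+(y + 154.1)²) = 35.76 ≈ 35.76 km. ✓

43.0 km east, -132.9 km north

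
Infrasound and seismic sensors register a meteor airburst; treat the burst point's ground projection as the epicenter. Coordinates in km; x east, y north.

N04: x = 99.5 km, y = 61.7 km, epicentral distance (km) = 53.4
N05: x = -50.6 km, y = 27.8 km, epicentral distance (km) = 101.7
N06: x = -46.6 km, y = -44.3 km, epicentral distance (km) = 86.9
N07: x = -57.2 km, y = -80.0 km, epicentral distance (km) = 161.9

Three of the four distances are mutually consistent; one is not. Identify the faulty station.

N06

Solve using three stations at a time. Using N04, N05, N07 (subtract circle equations pairwise → linear system) gives (x, y) ≈ (50.2, 41.1).
Distances from that point to each station vs reported:
  N04: calculated 53.4 vs reported 53.4 → residual 0.0 km
  N05: calculated 101.7 vs reported 101.7 → residual 0.0 km
  N06: calculated 129.1 vs reported 86.9 → residual 42.2 km
  N07: calculated 161.9 vs reported 161.9 → residual 0.0 km
N04, N05, N07 are mutually consistent (residuals ≈ 0); N06 is off by 42.2 km.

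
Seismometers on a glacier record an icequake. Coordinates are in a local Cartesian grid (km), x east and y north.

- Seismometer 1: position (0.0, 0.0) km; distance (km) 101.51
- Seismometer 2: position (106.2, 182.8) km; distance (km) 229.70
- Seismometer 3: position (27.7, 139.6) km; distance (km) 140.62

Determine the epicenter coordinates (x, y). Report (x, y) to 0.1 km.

(-85.0, 55.5)

Circle about each station: x² + y² = 101.51²; (x − 106.2)² + (y − 182.8)² = 229.70²; (x − 27.7)² + (y − 139.6)² = 140.62².
Subtracting pairs of circle equations eliminates x²+y² and gives linear equations (the radical axes):
212.4 x + 365.6 y = 2236.47
55.4 x + 279.2 y = 10785.75
Solving the 2×2 system: x ≈ -85.0, y ≈ 55.5 km.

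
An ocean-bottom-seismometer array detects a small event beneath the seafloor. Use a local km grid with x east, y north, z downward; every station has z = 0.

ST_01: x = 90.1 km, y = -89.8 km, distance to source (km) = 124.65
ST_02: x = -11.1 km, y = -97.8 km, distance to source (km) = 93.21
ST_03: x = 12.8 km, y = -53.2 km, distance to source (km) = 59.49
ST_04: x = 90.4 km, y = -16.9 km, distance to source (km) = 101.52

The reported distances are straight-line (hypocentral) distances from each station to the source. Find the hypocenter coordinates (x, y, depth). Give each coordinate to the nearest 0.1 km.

x ≈ -0.4 km, y ≈ -17.1 km, depth ≈ 45.4 km

Each station gives a sphere (x−x_i)² + (y−y_i)² + z² = d_i² (stations at z=0).
Subtracting the ST_01 sphere from ST_02 and ST_03: z² cancels, leaving linear equations in x and y:
-202.4 x − 16.0 y = 355.52
-154.6 x + 73.2 y = -1189.41
Solving: x ≈ -0.404, y ≈ -17.103 km (keep extra digits for the depth step; rounded: -0.4, -17.1).
Then from the ST_01 sphere: z² = 124.65² − (x − 90.1)² − (y + 89.8)² with x = -0.404, y = -17.103, so z ≈ 45.407 ≈ 45.4 km.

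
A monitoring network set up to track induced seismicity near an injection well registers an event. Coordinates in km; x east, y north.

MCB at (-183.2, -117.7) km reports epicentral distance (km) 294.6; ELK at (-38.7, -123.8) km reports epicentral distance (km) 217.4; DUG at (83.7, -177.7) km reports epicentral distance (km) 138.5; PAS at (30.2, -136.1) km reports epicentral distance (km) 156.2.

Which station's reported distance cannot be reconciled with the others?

MCB

Solve using three stations at a time. Using ELK, DUG, PAS (subtract circle equations pairwise → linear system) gives (x, y) ≈ (172.1, -71.5).
Distances from that point to each station vs reported:
  MCB: calculated 358.3 vs reported 294.6 → residual 63.7 km
  ELK: calculated 217.2 vs reported 217.4 → residual 0.2 km
  DUG: calculated 138.2 vs reported 138.5 → residual 0.3 km
  PAS: calculated 155.9 vs reported 156.2 → residual 0.3 km
ELK, DUG, PAS are mutually consistent (residuals ≈ 0); MCB is off by 63.7 km.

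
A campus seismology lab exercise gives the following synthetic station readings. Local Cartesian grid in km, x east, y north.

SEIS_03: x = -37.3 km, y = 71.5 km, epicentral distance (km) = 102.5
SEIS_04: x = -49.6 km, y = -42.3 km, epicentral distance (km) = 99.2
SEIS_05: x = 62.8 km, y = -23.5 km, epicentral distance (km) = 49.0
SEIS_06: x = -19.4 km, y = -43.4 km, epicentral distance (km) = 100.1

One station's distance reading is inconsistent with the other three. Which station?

Solve using three stations at a time. Using SEIS_03, SEIS_05, SEIS_06 (subtract circle equations pairwise → linear system) gives (x, y) ≈ (54.0, 24.8).
Distances from that point to each station vs reported:
  SEIS_03: calculated 102.5 vs reported 102.5 → residual 0.0 km
  SEIS_04: calculated 123.4 vs reported 99.2 → residual 24.2 km
  SEIS_05: calculated 49.1 vs reported 49.0 → residual 0.1 km
  SEIS_06: calculated 100.1 vs reported 100.1 → residual 0.0 km
SEIS_03, SEIS_05, SEIS_06 are mutually consistent (residuals ≈ 0); SEIS_04 is off by 24.2 km.

SEIS_04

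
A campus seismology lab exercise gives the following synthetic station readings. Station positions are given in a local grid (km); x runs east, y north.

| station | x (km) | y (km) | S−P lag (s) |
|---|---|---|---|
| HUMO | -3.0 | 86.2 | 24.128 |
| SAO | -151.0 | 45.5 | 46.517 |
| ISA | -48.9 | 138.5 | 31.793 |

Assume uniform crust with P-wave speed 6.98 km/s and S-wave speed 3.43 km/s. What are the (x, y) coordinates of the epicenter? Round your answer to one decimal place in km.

159.7 km east, 88.9 km north

Distance from S−P lag: d = Δt · v_P v_S / (v_P − v_S) = Δt · (6.98·3.43)/(6.98−3.43) ≈ 6.7441·Δt.
So d_HUMO = 162.72, d_SAO = 313.71, d_ISA = 214.41 km.
Circle about each station: (x + 3.0)² + (y − 86.2)² = 162.72²; (x + 151.0)² + (y − 45.5)² = 313.71²; (x + 48.9)² + (y − 138.5)² = 214.41².
Subtracting pairs of circle equations eliminates x²+y² and gives linear equations (the radical axes):
-296.0 x − 81.4 y = -54504.36
-91.8 x + 104.6 y = -5359.83
Solving the 2×2 system: x ≈ 159.7, y ≈ 88.9 km.
Check against HUMO (with the unrounded x, y): √((x + 3.0)²+(y − 86.2)²) = 162.71 ≈ 162.72 km. ✓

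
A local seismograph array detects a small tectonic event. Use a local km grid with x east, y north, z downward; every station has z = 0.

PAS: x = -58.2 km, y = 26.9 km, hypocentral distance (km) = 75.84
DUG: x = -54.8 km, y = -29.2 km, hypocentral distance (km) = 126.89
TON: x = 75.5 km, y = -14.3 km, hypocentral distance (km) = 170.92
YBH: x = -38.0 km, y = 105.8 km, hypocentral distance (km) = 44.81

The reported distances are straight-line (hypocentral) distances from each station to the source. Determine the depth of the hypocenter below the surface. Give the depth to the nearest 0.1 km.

39.7 km

Each station gives a sphere (x−x_i)² + (y−y_i)² + z² = d_i² (stations at z=0).
Subtracting the PAS sphere from DUG and TON: z² cancels, leaving linear equations in x and y:
6.8 x − 112.2 y = -10604.54
267.4 x − 82.4 y = -21668.05
Solving: x ≈ -52.895, y ≈ 91.309 km (keep extra digits for the depth step; rounded: -52.9, 91.3).
Then from the PAS sphere: z² = 75.84² − (x + 58.2)² − (y − 26.9)² with x = -52.895, y = 91.309, so z ≈ 39.687 ≈ 39.7 km.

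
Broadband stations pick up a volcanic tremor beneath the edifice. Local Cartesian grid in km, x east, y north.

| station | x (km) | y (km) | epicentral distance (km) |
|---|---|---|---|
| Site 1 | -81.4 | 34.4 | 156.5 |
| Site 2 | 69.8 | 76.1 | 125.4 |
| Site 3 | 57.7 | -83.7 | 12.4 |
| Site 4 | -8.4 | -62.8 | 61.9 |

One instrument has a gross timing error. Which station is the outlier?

Site 3

Solve using three stations at a time. Using Site 1, Site 2, Site 4 (subtract circle equations pairwise → linear system) gives (x, y) ≈ (51.7, -48.0).
Distances from that point to each station vs reported:
  Site 1: calculated 156.5 vs reported 156.5 → residual 0.0 km
  Site 2: calculated 125.4 vs reported 125.4 → residual 0.0 km
  Site 3: calculated 36.2 vs reported 12.4 → residual 23.8 km
  Site 4: calculated 61.9 vs reported 61.9 → residual 0.0 km
Site 1, Site 2, Site 4 are mutually consistent (residuals ≈ 0); Site 3 is off by 23.8 km.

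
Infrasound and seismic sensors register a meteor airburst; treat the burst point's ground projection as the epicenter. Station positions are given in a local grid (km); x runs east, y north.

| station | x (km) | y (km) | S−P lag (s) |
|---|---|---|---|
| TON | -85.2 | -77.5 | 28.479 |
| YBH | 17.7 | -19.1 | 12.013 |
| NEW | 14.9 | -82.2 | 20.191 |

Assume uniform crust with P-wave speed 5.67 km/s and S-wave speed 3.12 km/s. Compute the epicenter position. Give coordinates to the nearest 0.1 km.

Distance from S−P lag: d = Δt · v_P v_S / (v_P − v_S) = Δt · (5.67·3.12)/(5.67−3.12) ≈ 6.9374·Δt.
So d_TON = 197.57, d_YBH = 83.34, d_NEW = 140.07 km.
Circle about each station: (x + 85.2)² + (y + 77.5)² = 197.57²; (x − 17.7)² + (y + 19.1)² = 83.34²; (x − 14.9)² + (y + 82.2)² = 140.07².
Subtracting the TON equation from the YBH and NEW equations removes the quadratic terms:
205.8 x + 116.8 y = 19501.16
200.2 x − 9.4 y = 13127.86
Solving the 2×2 system: x ≈ 67.8, y ≈ 47.5 km.

(67.8, 47.5)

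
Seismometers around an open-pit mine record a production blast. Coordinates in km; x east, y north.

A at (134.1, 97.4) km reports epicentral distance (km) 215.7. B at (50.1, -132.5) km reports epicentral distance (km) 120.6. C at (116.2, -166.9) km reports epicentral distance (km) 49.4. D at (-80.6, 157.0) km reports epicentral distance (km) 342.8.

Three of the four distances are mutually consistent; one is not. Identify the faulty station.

B

Solve using three stations at a time. Using A, C, D (subtract circle equations pairwise → linear system) gives (x, y) ≈ (124.0, -118.1).
Distances from that point to each station vs reported:
  A: calculated 215.7 vs reported 215.7 → residual 0.0 km
  B: calculated 75.3 vs reported 120.6 → residual 45.3 km
  C: calculated 49.4 vs reported 49.4 → residual 0.0 km
  D: calculated 342.8 vs reported 342.8 → residual 0.0 km
A, C, D are mutually consistent (residuals ≈ 0); B is off by 45.3 km.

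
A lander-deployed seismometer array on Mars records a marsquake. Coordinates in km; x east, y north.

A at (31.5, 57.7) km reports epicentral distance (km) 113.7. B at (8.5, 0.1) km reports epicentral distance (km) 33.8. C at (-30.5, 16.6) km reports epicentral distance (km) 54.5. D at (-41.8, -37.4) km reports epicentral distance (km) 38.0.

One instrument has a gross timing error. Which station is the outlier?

Solve using three stations at a time. Using B, C, D (subtract circle equations pairwise → linear system) gives (x, y) ≈ (-4.3, -31.2).
Distances from that point to each station vs reported:
  A: calculated 95.8 vs reported 113.7 → residual 17.9 km
  B: calculated 33.8 vs reported 33.8 → residual 0.0 km
  C: calculated 54.5 vs reported 54.5 → residual 0.0 km
  D: calculated 38.0 vs reported 38.0 → residual 0.0 km
B, C, D are mutually consistent (residuals ≈ 0); A is off by 17.9 km.

A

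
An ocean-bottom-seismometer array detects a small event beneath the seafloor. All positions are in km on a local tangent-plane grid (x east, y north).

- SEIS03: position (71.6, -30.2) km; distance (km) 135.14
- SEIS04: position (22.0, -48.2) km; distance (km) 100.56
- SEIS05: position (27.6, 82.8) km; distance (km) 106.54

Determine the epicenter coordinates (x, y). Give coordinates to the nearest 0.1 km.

Circle about each station: (x − 71.6)² + (y + 30.2)² = 135.14²; (x − 22.0)² + (y + 48.2)² = 100.56²; (x − 27.6)² + (y − 82.8)² = 106.54².
Subtracting the SEIS03 equation from the SEIS04 and SEIS05 equations removes the quadratic terms:
-99.2 x − 36.0 y = 4919.15
-88.0 x + 226.0 y = 8491.05
Solving the 2×2 system: x ≈ -55.4, y ≈ 16.0 km.

-55.4 km east, 16.0 km north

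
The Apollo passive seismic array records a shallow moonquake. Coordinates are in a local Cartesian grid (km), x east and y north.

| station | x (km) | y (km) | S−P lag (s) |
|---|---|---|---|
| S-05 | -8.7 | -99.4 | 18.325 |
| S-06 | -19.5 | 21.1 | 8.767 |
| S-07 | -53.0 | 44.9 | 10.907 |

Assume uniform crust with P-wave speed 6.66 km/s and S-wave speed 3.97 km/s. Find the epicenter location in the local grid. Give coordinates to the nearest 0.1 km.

51.1 km east, 70.5 km north

Distance from S−P lag: d = Δt · v_P v_S / (v_P − v_S) = Δt · (6.66·3.97)/(6.66−3.97) ≈ 9.8291·Δt.
So d_S-05 = 180.12, d_S-06 = 86.17, d_S-07 = 107.21 km.
Circle about each station: (x + 8.7)² + (y + 99.4)² = 180.12²; (x + 19.5)² + (y − 21.1)² = 86.17²; (x + 53.0)² + (y − 44.9)² = 107.21².
Subtracting pairs of circle equations eliminates x²+y² and gives linear equations (the radical axes):
-21.6 x + 241.0 y = 15887.36
-88.6 x + 288.6 y = 15818.19
Solving the 2×2 system: x ≈ 51.1, y ≈ 70.5 km.
Check against S-05 (with the unrounded x, y): √((x + 8.7)²+(y + 99.4)²) = 180.13 ≈ 180.12 km. ✓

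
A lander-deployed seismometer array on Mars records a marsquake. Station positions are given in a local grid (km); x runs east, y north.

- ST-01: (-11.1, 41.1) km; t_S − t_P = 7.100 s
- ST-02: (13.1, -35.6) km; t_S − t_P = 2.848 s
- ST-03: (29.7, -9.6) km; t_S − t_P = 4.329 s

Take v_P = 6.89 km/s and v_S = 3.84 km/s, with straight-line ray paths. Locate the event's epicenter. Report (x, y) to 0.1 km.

-6.3 km east, -20.3 km north

Distance from S−P lag: d = Δt · v_P v_S / (v_P − v_S) = Δt · (6.89·3.84)/(6.89−3.84) ≈ 8.6746·Δt.
So d_ST-01 = 61.59, d_ST-02 = 24.71, d_ST-03 = 37.55 km.
Circle about each station: (x + 11.1)² + (y − 41.1)² = 61.59²; (x − 13.1)² + (y + 35.6)² = 24.71²; (x − 29.7)² + (y + 9.6)² = 37.55².
Subtracting the ST-01 equation from the ST-02 and ST-03 equations removes the quadratic terms:
48.4 x − 153.4 y = 2809.29
81.6 x − 101.4 y = 1545.16
Solving the 2×2 system: x ≈ -6.3, y ≈ -20.3 km.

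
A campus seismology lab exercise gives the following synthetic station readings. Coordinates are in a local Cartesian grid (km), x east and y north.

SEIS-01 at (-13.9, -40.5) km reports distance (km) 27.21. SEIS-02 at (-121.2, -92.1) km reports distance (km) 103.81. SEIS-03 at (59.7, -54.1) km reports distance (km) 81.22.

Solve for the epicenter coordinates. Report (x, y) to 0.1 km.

Circle about each station: (x + 13.9)² + (y + 40.5)² = 27.21²; (x + 121.2)² + (y + 92.1)² = 103.81²; (x − 59.7)² + (y + 54.1)² = 81.22².
Subtracting the SEIS-01 equation from the SEIS-02 and SEIS-03 equations removes the quadratic terms:
-214.6 x − 103.2 y = 11302.26
147.2 x − 27.2 y = -1198.86
Solving the 2×2 system: x ≈ -20.5, y ≈ -66.9 km.

-20.5 km east, -66.9 km north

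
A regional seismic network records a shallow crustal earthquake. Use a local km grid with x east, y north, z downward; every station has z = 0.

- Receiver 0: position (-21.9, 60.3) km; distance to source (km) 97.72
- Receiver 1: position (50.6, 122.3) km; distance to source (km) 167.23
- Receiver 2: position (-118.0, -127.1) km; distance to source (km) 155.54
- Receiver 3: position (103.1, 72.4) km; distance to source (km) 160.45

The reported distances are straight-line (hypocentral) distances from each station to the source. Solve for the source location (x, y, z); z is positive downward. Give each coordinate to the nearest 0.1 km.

x ≈ -15.6 km, y ≈ -22.2 km, depth ≈ 52.0 km

Each station gives a sphere (x−x_i)² + (y−y_i)² + z² = d_i² (stations at z=0).
Subtracting the Receiver 0 sphere from Receiver 1 and Receiver 2: z² cancels, leaving linear equations in x and y:
145.0 x + 124.0 y = -5014.72
-192.2 x − 374.8 y = 11319.22
Solving: x ≈ -15.598, y ≈ -22.202 km (keep extra digits for the depth step; rounded: -15.6, -22.2).
Then from the Receiver 0 sphere: z² = 97.72² − (x + 21.9)² − (y − 60.3)² with x = -15.598, y = -22.202, so z ≈ 51.989 ≈ 52.0 km.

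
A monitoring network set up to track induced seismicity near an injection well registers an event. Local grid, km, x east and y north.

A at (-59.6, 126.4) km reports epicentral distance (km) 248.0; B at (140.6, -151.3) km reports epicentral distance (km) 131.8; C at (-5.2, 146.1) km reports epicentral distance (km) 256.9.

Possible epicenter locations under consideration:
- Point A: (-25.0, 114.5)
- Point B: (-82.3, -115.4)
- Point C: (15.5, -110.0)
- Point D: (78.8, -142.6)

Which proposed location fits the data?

Point C

For each candidate, compare |candidate − station| to the reported distance:
Point A: residuals A 211.4, B 181.4, C 219.6 → max 219.6 km
Point B: residuals A 5.1, B 94.0, C 15.7 → max 94.0 km
Point C: residuals A 0.0, B 0.1, C 0.0 → max 0.1 km
Point D: residuals A 54.5, B 69.4, C 43.8 → max 69.4 km
Only Point C has all residuals ≈ 0.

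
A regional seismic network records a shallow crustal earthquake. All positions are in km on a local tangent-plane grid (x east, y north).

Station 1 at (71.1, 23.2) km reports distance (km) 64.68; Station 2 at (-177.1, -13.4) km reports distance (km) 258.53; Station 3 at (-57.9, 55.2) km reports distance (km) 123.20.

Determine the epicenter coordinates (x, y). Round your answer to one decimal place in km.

Circle about each station: (x − 71.1)² + (y − 23.2)² = 64.68²; (x + 177.1)² + (y + 13.4)² = 258.53²; (x + 57.9)² + (y − 55.2)² = 123.20².
Subtracting the Station 1 equation from the Station 2 and Station 3 equations removes the quadratic terms:
-496.4 x − 73.2 y = -36703.74
-258.0 x + 64.0 y = -10188.74
Solving the 2×2 system: x ≈ 61.1, y ≈ 87.1 km.
Check against Station 1 (with the unrounded x, y): √((x − 71.1)²+(y − 23.2)²) = 64.67 ≈ 64.68 km. ✓

(61.1, 87.1)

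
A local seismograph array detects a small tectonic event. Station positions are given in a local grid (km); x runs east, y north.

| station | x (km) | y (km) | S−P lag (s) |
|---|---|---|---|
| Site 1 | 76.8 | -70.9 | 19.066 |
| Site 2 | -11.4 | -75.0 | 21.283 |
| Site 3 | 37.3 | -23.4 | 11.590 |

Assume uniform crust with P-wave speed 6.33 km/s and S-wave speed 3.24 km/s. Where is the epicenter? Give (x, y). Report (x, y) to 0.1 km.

Distance from S−P lag: d = Δt · v_P v_S / (v_P − v_S) = Δt · (6.33·3.24)/(6.33−3.24) ≈ 6.6373·Δt.
So d_Site 1 = 126.55, d_Site 2 = 141.26, d_Site 3 = 76.93 km.
Circle about each station: (x − 76.8)² + (y + 70.9)² = 126.55²; (x + 11.4)² + (y + 75.0)² = 141.26²; (x − 37.3)² + (y + 23.4)² = 76.93².
Subtracting the Site 1 equation from the Site 2 and Site 3 equations removes the quadratic terms:
-176.4 x − 8.2 y = -9109.58
-79.0 x + 95.0 y = 1110.48
Solving the 2×2 system: x ≈ 49.2, y ≈ 52.6 km.

49.2 km east, 52.6 km north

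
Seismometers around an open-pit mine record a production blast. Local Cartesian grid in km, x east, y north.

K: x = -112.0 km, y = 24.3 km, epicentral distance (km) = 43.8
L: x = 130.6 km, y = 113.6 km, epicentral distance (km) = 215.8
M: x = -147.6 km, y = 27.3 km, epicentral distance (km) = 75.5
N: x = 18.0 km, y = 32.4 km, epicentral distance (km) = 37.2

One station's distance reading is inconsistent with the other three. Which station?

N

Solve using three stations at a time. Using K, L, M (subtract circle equations pairwise → linear system) gives (x, y) ≈ (-74.9, 47.6).
Distances from that point to each station vs reported:
  K: calculated 43.8 vs reported 43.8 → residual 0.0 km
  L: calculated 215.8 vs reported 215.8 → residual 0.0 km
  M: calculated 75.5 vs reported 75.5 → residual 0.0 km
  N: calculated 94.1 vs reported 37.2 → residual 56.9 km
K, L, M are mutually consistent (residuals ≈ 0); N is off by 56.9 km.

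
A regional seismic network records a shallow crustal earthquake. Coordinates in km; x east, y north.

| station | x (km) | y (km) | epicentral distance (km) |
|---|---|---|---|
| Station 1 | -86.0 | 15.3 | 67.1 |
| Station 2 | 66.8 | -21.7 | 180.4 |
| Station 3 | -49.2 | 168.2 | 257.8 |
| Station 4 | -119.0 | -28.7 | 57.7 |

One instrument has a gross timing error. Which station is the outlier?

Solve using three stations at a time. Using Station 2, Station 3, Station 4 (subtract circle equations pairwise → linear system) gives (x, y) ≈ (-102.5, -84.0).
Distances from that point to each station vs reported:
  Station 1: calculated 100.7 vs reported 67.1 → residual 33.6 km
  Station 2: calculated 180.4 vs reported 180.4 → residual 0.0 km
  Station 3: calculated 257.8 vs reported 257.8 → residual 0.0 km
  Station 4: calculated 57.7 vs reported 57.7 → residual 0.0 km
Station 2, Station 3, Station 4 are mutually consistent (residuals ≈ 0); Station 1 is off by 33.6 km.

Station 1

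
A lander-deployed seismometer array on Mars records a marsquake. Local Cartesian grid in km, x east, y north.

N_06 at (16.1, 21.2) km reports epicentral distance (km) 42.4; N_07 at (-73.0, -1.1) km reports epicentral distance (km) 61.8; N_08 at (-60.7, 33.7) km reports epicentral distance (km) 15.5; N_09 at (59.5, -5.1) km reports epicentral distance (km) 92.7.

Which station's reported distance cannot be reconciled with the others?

Solve using three stations at a time. Using N_06, N_07, N_09 (subtract circle equations pairwise → linear system) gives (x, y) ≈ (-23.6, 35.9).
Distances from that point to each station vs reported:
  N_06: calculated 42.3 vs reported 42.4 → residual 0.1 km
  N_07: calculated 61.8 vs reported 61.8 → residual 0.0 km
  N_08: calculated 37.2 vs reported 15.5 → residual 21.7 km
  N_09: calculated 92.7 vs reported 92.7 → residual 0.0 km
N_06, N_07, N_09 are mutually consistent (residuals ≈ 0); N_08 is off by 21.7 km.

N_08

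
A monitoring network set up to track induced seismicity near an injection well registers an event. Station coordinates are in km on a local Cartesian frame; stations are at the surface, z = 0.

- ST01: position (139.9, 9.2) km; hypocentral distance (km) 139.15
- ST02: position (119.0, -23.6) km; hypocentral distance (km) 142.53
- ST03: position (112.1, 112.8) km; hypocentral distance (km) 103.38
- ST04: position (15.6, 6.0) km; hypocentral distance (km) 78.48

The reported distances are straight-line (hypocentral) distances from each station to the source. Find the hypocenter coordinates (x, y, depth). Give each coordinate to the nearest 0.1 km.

Each station gives a sphere (x−x_i)² + (y−y_i)² + z² = d_i² (stations at z=0).
Subtracting the ST01 sphere from ST02 and ST03: z² cancels, leaving linear equations in x and y:
-41.8 x − 65.6 y = -5890.77
-55.6 x + 207.2 y = 14308.90
Solving: x ≈ 22.903, y ≈ 75.204 km (keep extra digits for the depth step; rounded: 22.9, 75.2).
Then from the ST01 sphere: z² = 139.15² − (x − 139.9)² − (y − 9.2)² with x = 22.903, y = 75.204, so z ≈ 36.303 ≈ 36.3 km.
Check against ST04 (with the unrounded solution): distance 78.49 ≈ 78.48 km. ✓

x ≈ 22.9 km, y ≈ 75.2 km, depth ≈ 36.3 km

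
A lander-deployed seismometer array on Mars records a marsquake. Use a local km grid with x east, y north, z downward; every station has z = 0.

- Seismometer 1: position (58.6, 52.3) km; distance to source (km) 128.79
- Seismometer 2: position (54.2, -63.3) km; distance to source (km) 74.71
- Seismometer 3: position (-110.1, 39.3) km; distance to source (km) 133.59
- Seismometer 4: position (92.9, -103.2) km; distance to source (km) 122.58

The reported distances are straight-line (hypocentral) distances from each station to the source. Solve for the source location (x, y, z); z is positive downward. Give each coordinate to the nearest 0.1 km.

Each station gives a sphere (x−x_i)² + (y−y_i)² + z² = d_i² (stations at z=0).
Subtracting the Seismometer 1 sphere from Seismometer 2 and Seismometer 3: z² cancels, leaving linear equations in x and y:
-8.8 x − 231.2 y = 11780.56
-337.4 x − 26.0 y = 6237.83
Solving: x ≈ -14.604, y ≈ -50.398 km (keep extra digits for the depth step; rounded: -14.6, -50.4).
Then from the Seismometer 1 sphere: z² = 128.79² − (x − 58.6)² − (y − 52.3)² with x = -14.604, y = -50.398, so z ≈ 26.099 ≈ 26.1 km.
Check against Seismometer 4 (with the unrounded solution): distance 122.58 ≈ 122.58 km. ✓

x ≈ -14.6 km, y ≈ -50.4 km, depth ≈ 26.1 km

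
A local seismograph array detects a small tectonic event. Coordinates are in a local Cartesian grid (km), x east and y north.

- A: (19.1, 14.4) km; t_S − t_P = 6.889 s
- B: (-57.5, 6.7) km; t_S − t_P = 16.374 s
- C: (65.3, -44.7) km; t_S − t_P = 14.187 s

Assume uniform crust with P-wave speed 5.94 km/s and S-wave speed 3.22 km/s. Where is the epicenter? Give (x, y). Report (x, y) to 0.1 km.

x ≈ 47.7 km, y ≈ 53.5 km

Distance from S−P lag: d = Δt · v_P v_S / (v_P − v_S) = Δt · (5.94·3.22)/(5.94−3.22) ≈ 7.0319·Δt.
So d_A = 48.44, d_B = 115.14, d_C = 99.76 km.
Circle about each station: (x − 19.1)² + (y − 14.4)² = 48.44²; (x + 57.5)² + (y − 6.7)² = 115.14²; (x − 65.3)² + (y + 44.7)² = 99.76².
Subtracting the A equation from the B and C equations removes the quadratic terms:
-153.2 x − 15.4 y = -8131.82
92.4 x − 118.2 y = -1915.61
Solving the 2×2 system: x ≈ 47.7, y ≈ 53.5 km.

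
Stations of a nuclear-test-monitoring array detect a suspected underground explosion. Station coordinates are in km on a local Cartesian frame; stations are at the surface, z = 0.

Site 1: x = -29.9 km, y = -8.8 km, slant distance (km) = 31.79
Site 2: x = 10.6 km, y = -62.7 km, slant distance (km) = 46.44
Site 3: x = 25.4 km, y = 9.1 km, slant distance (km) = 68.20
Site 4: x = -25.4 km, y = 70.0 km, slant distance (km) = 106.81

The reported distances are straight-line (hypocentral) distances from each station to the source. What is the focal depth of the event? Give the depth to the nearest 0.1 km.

15.9 km

Each station gives a sphere (x−x_i)² + (y−y_i)² + z² = d_i² (stations at z=0).
Subtracting the Site 1 sphere from Site 2 and Site 3: z² cancels, leaving linear equations in x and y:
81.0 x − 107.8 y = 1926.13
110.6 x + 35.8 y = -3884.12
Solving: x ≈ -23.596, y ≈ -35.598 km (keep extra digits for the depth step; rounded: -23.6, -35.6).
Then from the Site 1 sphere: z² = 31.79² − (x + 29.9)² − (y + 8.8)² with x = -23.596, y = -35.598, so z ≈ 15.898 ≈ 15.9 km.
Check against Site 4 (with the unrounded solution): distance 106.80 ≈ 106.81 km. ✓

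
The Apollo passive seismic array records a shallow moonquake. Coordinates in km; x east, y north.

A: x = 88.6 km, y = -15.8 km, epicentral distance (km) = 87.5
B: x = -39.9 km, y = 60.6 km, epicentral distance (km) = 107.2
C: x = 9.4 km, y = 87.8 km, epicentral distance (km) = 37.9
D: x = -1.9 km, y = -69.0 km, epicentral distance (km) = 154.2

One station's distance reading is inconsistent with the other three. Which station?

C

Solve using three stations at a time. Using A, B, D (subtract circle equations pairwise → linear system) gives (x, y) ≈ (67.0, 69.0).
Distances from that point to each station vs reported:
  A: calculated 87.5 vs reported 87.5 → residual 0.0 km
  B: calculated 107.2 vs reported 107.2 → residual 0.0 km
  C: calculated 60.6 vs reported 37.9 → residual 22.7 km
  D: calculated 154.2 vs reported 154.2 → residual 0.0 km
A, B, D are mutually consistent (residuals ≈ 0); C is off by 22.7 km.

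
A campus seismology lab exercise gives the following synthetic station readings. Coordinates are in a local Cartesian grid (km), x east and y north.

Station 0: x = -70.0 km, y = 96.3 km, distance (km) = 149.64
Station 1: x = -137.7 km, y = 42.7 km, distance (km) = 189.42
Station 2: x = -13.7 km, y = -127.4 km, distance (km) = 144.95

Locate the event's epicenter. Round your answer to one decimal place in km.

47.7 km east, 3.9 km north

Circle about each station: (x + 70.0)² + (y − 96.3)² = 149.64²; (x + 137.7)² + (y − 42.7)² = 189.42²; (x + 13.7)² + (y + 127.4)² = 144.95².
Subtracting the Station 0 equation from the Station 1 and Station 2 equations removes the quadratic terms:
-135.4 x − 107.2 y = -6876.92
112.6 x − 447.4 y = 3626.39
Solving the 2×2 system: x ≈ 47.7, y ≈ 3.9 km.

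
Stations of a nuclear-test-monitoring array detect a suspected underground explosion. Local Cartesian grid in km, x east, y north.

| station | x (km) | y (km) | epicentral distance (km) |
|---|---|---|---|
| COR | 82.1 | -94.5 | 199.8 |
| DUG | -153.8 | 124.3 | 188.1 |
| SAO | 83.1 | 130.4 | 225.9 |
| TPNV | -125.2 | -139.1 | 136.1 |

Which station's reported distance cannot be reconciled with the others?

Solve using three stations at a time. Using COR, SAO, TPNV (subtract circle equations pairwise → linear system) gives (x, y) ≈ (-97.0, -6.0).
Distances from that point to each station vs reported:
  COR: calculated 199.8 vs reported 199.8 → residual 0.0 km
  DUG: calculated 142.1 vs reported 188.1 → residual 46.0 km
  SAO: calculated 225.9 vs reported 225.9 → residual 0.0 km
  TPNV: calculated 136.1 vs reported 136.1 → residual 0.0 km
COR, SAO, TPNV are mutually consistent (residuals ≈ 0); DUG is off by 46.0 km.

DUG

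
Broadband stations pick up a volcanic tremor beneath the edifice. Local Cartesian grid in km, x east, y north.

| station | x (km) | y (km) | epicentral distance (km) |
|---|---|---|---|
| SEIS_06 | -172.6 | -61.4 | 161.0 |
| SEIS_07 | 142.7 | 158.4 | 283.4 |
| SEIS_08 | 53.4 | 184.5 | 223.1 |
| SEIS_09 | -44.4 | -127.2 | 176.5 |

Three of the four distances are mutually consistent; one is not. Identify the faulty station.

Solve using three stations at a time. Using SEIS_07, SEIS_08, SEIS_09 (subtract circle equations pairwise → linear system) gives (x, y) ≈ (-112.7, 35.5).
Distances from that point to each station vs reported:
  SEIS_06: calculated 114.0 vs reported 161.0 → residual 47.0 km
  SEIS_07: calculated 283.4 vs reported 283.4 → residual 0.0 km
  SEIS_08: calculated 223.1 vs reported 223.1 → residual 0.0 km
  SEIS_09: calculated 176.5 vs reported 176.5 → residual 0.0 km
SEIS_07, SEIS_08, SEIS_09 are mutually consistent (residuals ≈ 0); SEIS_06 is off by 47.0 km.

SEIS_06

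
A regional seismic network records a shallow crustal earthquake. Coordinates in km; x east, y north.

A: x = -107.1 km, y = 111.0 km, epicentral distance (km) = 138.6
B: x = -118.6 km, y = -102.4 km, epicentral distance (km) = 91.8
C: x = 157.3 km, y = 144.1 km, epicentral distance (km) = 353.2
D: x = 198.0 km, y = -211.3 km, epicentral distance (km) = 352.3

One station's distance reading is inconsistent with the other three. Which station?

D

Solve using three stations at a time. Using A, B, C (subtract circle equations pairwise → linear system) gives (x, y) ≈ (-156.2, -18.6).
Distances from that point to each station vs reported:
  A: calculated 138.6 vs reported 138.6 → residual 0.0 km
  B: calculated 91.8 vs reported 91.8 → residual 0.0 km
  C: calculated 353.2 vs reported 353.2 → residual 0.0 km
  D: calculated 403.2 vs reported 352.3 → residual 50.9 km
A, B, C are mutually consistent (residuals ≈ 0); D is off by 50.9 km.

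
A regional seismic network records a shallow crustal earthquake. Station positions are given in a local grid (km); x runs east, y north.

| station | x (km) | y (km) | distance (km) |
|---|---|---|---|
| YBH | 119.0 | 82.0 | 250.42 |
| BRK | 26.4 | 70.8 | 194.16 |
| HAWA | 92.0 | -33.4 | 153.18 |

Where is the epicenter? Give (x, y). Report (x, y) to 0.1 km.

Circle about each station: (x − 119.0)² + (y − 82.0)² = 250.42²; (x − 26.4)² + (y − 70.8)² = 194.16²; (x − 92.0)² + (y + 33.4)² = 153.18².
Subtracting the YBH equation from the BRK and HAWA equations removes the quadratic terms:
-185.2 x − 22.4 y = 9836.67
-54.0 x − 230.8 y = 27940.62
Solving the 2×2 system: x ≈ -39.6, y ≈ -111.8 km.

x ≈ -39.6 km, y ≈ -111.8 km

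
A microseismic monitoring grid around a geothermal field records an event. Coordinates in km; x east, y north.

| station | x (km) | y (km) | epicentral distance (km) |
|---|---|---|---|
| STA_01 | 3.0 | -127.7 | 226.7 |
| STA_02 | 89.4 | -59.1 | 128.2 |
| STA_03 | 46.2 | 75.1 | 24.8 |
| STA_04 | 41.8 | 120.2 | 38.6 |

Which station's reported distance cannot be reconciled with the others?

Solve using three stations at a time. Using STA_01, STA_03, STA_04 (subtract circle equations pairwise → linear system) gives (x, y) ≈ (65.9, 90.1).
Distances from that point to each station vs reported:
  STA_01: calculated 226.7 vs reported 226.7 → residual 0.0 km
  STA_02: calculated 151.0 vs reported 128.2 → residual 22.8 km
  STA_03: calculated 24.8 vs reported 24.8 → residual 0.0 km
  STA_04: calculated 38.6 vs reported 38.6 → residual 0.0 km
STA_01, STA_03, STA_04 are mutually consistent (residuals ≈ 0); STA_02 is off by 22.8 km.

STA_02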